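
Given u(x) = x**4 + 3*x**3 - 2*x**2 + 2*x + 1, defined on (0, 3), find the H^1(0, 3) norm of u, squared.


||u||_{H^1}^2 = 479109/20

The H^1 norm (squared) on an interval (0, L) is
  ||u||_{H^1}^2 = ∫_0^L u(x)^2 dx + ∫_0^L u'(x)^2 dx.
Compute u'(x) = 4*x**3 + 9*x**2 - 4*x + 2.
Then u(x)^2 = x**8 + 6*x**7 + 5*x**6 - 8*x**5 + 18*x**4 - 2*x**3 + 4*x + 1 and u'(x)^2 = 16*x**6 + 72*x**5 + 49*x**4 - 56*x**3 + 52*x**2 - 16*x + 4.
Integrate each monomial from 0 to 3 using ∫_0^3 c·x^n dx = c·3^(n+1)/(n+1):
  ∫_0^3 u(x)^2 dx = ∫_0^3 (x^8 + 6*x^7 + 5*x^6 - 8*x^5 + 18*x^4 - 2*x^3 + 4*x + 1) dx. Term by term:
    ∫_0^3 x^8 dx = 2187;  ∫_0^3 6*x^7 dx = 19683/4;  ∫_0^3 5*x^6 dx = 10935/7;
    ∫_0^3 -8*x^5 dx = -972;  ∫_0^3 18*x^4 dx = 4374/5;  ∫_0^3 -2*x^3 dx = -81/2;
    ∫_0^3 4*x dx = 18;  ∫_0^3 1 dx = 3.
  Sum: 2187 + 19683/4 + 10935/7 − 972 + 4374/5 − 81/2 + 18 + 3 = 1197447/140.
  ∫_0^3 u'(x)^2 dx = ∫_0^3 (16*x^6 + 72*x^5 + 49*x^4 - 56*x^3 + 52*x^2 - 16*x + 4) dx. Term by term:
    ∫_0^3 16*x^6 dx = 34992/7;  ∫_0^3 72*x^5 dx = 8748;  ∫_0^3 49*x^4 dx = 11907/5;
    ∫_0^3 -56*x^3 dx = -1134;  ∫_0^3 52*x^2 dx = 468;  ∫_0^3 -16*x dx = -72;
    ∫_0^3 4 dx = 12.
  Sum: 34992/7 + 8748 + 11907/5 − 1134 + 468 − 72 + 12 = 539079/35.
Adding: ||u||_{H^1}^2 = 1197447/140 + 539079/35 = 479109/20.


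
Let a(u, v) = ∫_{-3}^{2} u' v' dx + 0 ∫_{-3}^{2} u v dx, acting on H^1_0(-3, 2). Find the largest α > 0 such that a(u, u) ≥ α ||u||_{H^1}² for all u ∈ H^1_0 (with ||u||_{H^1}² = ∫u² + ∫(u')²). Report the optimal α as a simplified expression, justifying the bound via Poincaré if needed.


α = π^2/(π^2 + 25)

Coercivity of a(·,·) on H^1_0(-3, 2) means a(u, u) ≥ α ||u||_{H^1}² for every u ∈ H^1_0.
The interval has length L = 5, and Poincaré/coercivity depend only on L. Here a(u, u) = ∫(u')² + (0)·∫u².
Here c = 0, so a(u,u) = ∫(u')² alone. The condition a(u,u) ≥ α||u||_{H^1}² reads (1−α)∫(u')² ≥ (α−c)∫u². Any admissible α is ≤ 1 (rapidly oscillating u have ∫u²/∫(u')² → 0), and α = 1 would force 0 ≥ (1−c)∫u², impossible since c < 1; so 1−α > 0. By the sharp Poincaré inequality on H^1_0 of an interval of length L, ∫(u')² ≥ (π/L)²∫u² with equality for the first sine mode sin(π(x−x₀)/L) (x₀ the left endpoint), so the inequality holds for all u iff (1−α)(π/L)² ≥ α − c, i.e. α ≤ ((π/L)² + c)/((π/L)² + 1) = (1 + c(L/π)²)/(1 + (L/π)²). (Direct route, valid since c ≤ 0: Poincaré gives c∫u² ≥ c(L/π)²∫(u')², so a(u,u) ≥ (1 + c(L/π)²)∫(u')², while ||u||_{H^1}² ≤ (1 + (L/π)²)∫(u')²; dividing yields the same α.) With (π/L)² = π^2/25 and c = 0, the largest admissible constant is α = ((π/L)² + c)/((π/L)² + 1).
Simplifying, α = π^2/(π^2 + 25).


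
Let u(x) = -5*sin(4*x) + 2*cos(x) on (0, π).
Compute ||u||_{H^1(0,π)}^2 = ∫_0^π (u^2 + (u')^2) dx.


||u||_{H^1(0,π)}^2 = -64/3 + 433*π/2

u'(x) = -2*sin(x) - 20*cos(4*x).
Expand u² and (u')² and integrate term by term on (0, π), using: for integers n ≥ 1, ∫_0^π sin²(nx) dx = ∫_0^π cos²(nx) dx = π/2; for n ≠ n', ∫_0^π sin(nx)sin(n'x) dx = ∫_0^π cos(nx)cos(n'x) dx = 0; and by product-to-sum, ∫_0^π sin(nx)cos(n'x) dx = ½∫_0^π [sin((n+n')x) + sin((n−n')x)] dx, which is 0 when n+n' is even and 2n/(n²−n'²) when n+n' is odd (it need not vanish on (0, π)).
  u² squared terms: (-5)²·∫sin(4x)² dx = 25·π/2 = 25*π/2;  (2)²·∫cos(x)² dx = 4·π/2 = 2*π.
  u² cross terms: 2·(-5)·(2)·∫sin(4x)·cos(x) dx = -20·(8/15) = -32/3.
  So ∫_0^π u² dx = 25*π/2 + 2*π − 32/3 = -32/3 + 29*π/2.
  (u')² squared terms: (-20)²·∫cos(4x)² dx = 400·π/2 = 200*π;  (-2)²·∫sin(x)² dx = 4·π/2 = 2*π.
  (u')² cross terms: 2·(-20)·(-2)·∫cos(4x)·sin(x) dx = 80·(-2/15) = -32/3.
  So ∫_0^π (u')² dx = 200*π + 2*π − 32/3 = -32/3 + 202*π.
||u||_{H^1}^2 = (-32/3 + 29*π/2) + (-32/3 + 202*π) = -64/3 + 433*π/2.


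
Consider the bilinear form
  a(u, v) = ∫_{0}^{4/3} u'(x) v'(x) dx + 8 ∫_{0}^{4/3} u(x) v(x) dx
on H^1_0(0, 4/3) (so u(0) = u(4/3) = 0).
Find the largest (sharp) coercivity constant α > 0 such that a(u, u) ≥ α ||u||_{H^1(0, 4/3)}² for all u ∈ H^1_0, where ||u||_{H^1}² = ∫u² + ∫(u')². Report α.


α = 1

Coercivity of a(·,·) on H^1_0(0, 4/3) means a(u, u) ≥ α ||u||_{H^1}² for every u ∈ H^1_0.
The interval has length L = 4/3, and Poincaré/coercivity depend only on L. Here a(u, u) = ∫(u')² + (8)·∫u².
Here c = 8 ≥ 1, so a(u,u) = ∫(u')² + c∫u² ≥ ∫(u')² + ∫u² = ||u||_{H^1}², i.e. α = 1 works. No larger α is possible: a(u,u) ≥ α||u||_{H^1}² means (1−α)∫(u')² ≥ (α−c)∫u², and for the modes u_n = sin(nπ(x−x₀)/L) (x₀ the left endpoint) one has ∫u_n²/∫(u_n')² = (L/(nπ))² → 0, so a(u_n,u_n)/||u_n||_{H^1}² → 1. Hence the optimal constant is α = 1.
Therefore α = 1.


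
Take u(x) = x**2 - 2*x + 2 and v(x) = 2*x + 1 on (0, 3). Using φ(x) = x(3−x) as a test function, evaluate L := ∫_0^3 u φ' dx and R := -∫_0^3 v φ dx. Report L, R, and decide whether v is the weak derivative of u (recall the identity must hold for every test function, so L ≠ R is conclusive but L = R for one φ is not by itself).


LHS = -9/2, RHS = -18. No, v is not the weak derivative of u.

u(x) = x**2 - 2*x + 2, classical derivative u'(x) = 2*x - 2.
φ(x) = x(3−x), so φ'(x) = 3 - 2*x.
Note φ(0) = φ(3) = 0, so the boundary term u·φ vanishes.
LHS = ∫_0^3 u(x) φ'(x) dx = ∫_0^3 (-2*x^3 + 7*x^2 - 10*x + 6) dx. Term by term:
  ∫_0^3 -2*x^3 dx = -81/2;  ∫_0^3 7*x^2 dx = 63;  ∫_0^3 -10*x dx = -45;
  ∫_0^3 6 dx = 18.
Sum: -81/2 + 63 − 45 + 18 = -9/2.
So LHS = -9/2.
∫_0^3 v(x) φ(x) dx = ∫_0^3 (-2*x^3 + 5*x^2 + 3*x) dx. Term by term:
  ∫_0^3 -2*x^3 dx = -81/2;  ∫_0^3 5*x^2 dx = 45;  ∫_0^3 3*x dx = 27/2.
Sum: -81/2 + 45 + 27/2 = 18.
So RHS = -∫_0^3 v(x) φ(x) dx = -18.
LHS − RHS = 27/2 ≠ 0, so the identity fails.
(For a valid weak derivative the identity must hold for EVERY test function, in particular this one. The failure shows v is NOT the weak derivative of u.)
Correct weak derivative would be u'(x) = 2*x - 2.


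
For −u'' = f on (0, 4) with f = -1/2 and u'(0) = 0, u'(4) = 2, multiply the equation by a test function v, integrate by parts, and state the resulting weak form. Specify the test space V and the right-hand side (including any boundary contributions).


V = H^1(0, 4) (v unrestricted at boundary; u is determined up to an additive constant); weak form: ∫_0^4 u'v' dx = ∫_0^4 (-1/2) v dx + 2·v(4) for all v ∈ V.

Multiply both sides by a test function v and integrate from 0 to 4:
  ∫_0^4 −u''(x) v(x) dx = ∫_0^4 f(x) v(x) dx.
Integrate the LHS by parts once:
  ∫_0^4 −u'' v dx = −[u'(x) v(x)]_0^4 + ∫_0^4 u'(x) v'(x) dx.
Thus ∫_0^4 u'(x) v'(x) dx = ∫_0^4 f(x) v(x) dx + [u'(x) v(x)]_0^4.
Choose V so that boundary terms are either known or forced to vanish.
u has inhomogeneous Neumann u'(0) = 0, u'(4) = 2. [u' v]_0^4 = (2)·v(4) − (0)·v(0) = 2·v(4). Take V = H^1(0, 4); boundary term becomes part of RHS.
Weak formulation: find u (satisfying any essential BC) such that ∫_0^4 u'(x) v'(x) dx = ∫_0^4 f v dx + 2·v(4) for all v ∈ V (Neumann data are natural BCs: they enter the RHS as boundary terms).
Substituting f(x) = -1/2, the right-hand side is ∫_0^4 (-1/2) v dx + 2·v(4).
Compatibility check (pure Neumann): taking v ≡ 1 ∈ V gives 0 = ∫_0^4 f dx + (2) − (0), i.e. ∫_0^4 f dx must equal u'(0) − u'(4) = -2. Indeed ∫_0^4 (-1/2) dx = -2, so the data are compatible. The solution is then unique only up to an additive constant (fix it e.g. by requiring ∫_0^4 u dx = 0).


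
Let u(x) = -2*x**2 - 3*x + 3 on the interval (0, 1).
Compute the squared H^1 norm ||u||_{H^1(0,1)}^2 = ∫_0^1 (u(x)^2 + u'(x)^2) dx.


||u||_{H^1}^2 = 437/15

The H^1 norm (squared) on an interval (0, L) is
  ||u||_{H^1}^2 = ∫_0^L u(x)^2 dx + ∫_0^L u'(x)^2 dx.
Compute u'(x) = -4*x - 3.
Then u(x)^2 = 4*x**4 + 12*x**3 - 3*x**2 - 18*x + 9 and u'(x)^2 = 16*x**2 + 24*x + 9.
Integrate each monomial from 0 to 1 using ∫_0^1 c·x^n dx = c·1^(n+1)/(n+1):
  ∫_0^1 u(x)^2 dx = ∫_0^1 (4*x^4 + 12*x^3 - 3*x^2 - 18*x + 9) dx. Term by term:
    ∫_0^1 4*x^4 dx = 4/5;  ∫_0^1 12*x^3 dx = 3;  ∫_0^1 -3*x^2 dx = -1;
    ∫_0^1 -18*x dx = -9;  ∫_0^1 9 dx = 9.
  Sum: 4/5 + 3 − 1 − 9 + 9 = 14/5.
  ∫_0^1 u'(x)^2 dx = ∫_0^1 (16*x^2 + 24*x + 9) dx. Term by term:
    ∫_0^1 16*x^2 dx = 16/3;  ∫_0^1 24*x dx = 12;  ∫_0^1 9 dx = 9.
  Sum: 16/3 + 12 + 9 = 79/3.
Adding: ||u||_{H^1}^2 = 14/5 + 79/3 = 437/15.


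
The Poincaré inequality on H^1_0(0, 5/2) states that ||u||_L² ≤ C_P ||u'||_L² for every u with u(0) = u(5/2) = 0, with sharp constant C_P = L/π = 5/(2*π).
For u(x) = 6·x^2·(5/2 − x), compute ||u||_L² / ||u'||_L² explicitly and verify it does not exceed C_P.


||u||_L² / ||u'||_L² = 5*sqrt(14)/28 < C_P = 5/(2*π).

u(x) = 6·x^2·(5/2 − x), so u'(x) = 6*x*(5 - 3*x).
u(x) = 6·x^2·(5/2 − x) vanishes at x = 0 and x = 5/2, so u ∈ H^1_0(0, 5/2). Differentiate via the product rule and integrate the resulting polynomials term by term.
  ∫_0^5/2 u² dx = ∫_0^5/2 (36*x^6 - 180*x^5 + 225*x^4) dx. Term by term:
    ∫_0^5/2 36*x^6 dx = 703125/224;  ∫_0^5/2 -180*x^5 dx = -234375/32;  ∫_0^5/2 225*x^4 dx = 140625/32.
  Sum: 703125/224 − 234375/32 + 140625/32 = 46875/224.
  ∫_0^5/2 (u')² dx = ∫_0^5/2 (324*x^4 - 1080*x^3 + 900*x^2) dx. Term by term:
    ∫_0^5/2 324*x^4 dx = 50625/8;  ∫_0^5/2 -1080*x^3 dx = -84375/8;  ∫_0^5/2 900*x^2 dx = 9375/2.
  Sum: 50625/8 − 84375/8 + 9375/2 = 1875/4.
∫_0^5/2 u² dx = 46875/224, so ||u||_L² = 125*sqrt(42)/56.
∫_0^5/2 (u')² dx = 1875/4, so ||u'||_L² = 25*sqrt(3)/2.
Ratio ||u||_L² / ||u'||_L² = 5*sqrt(14)/28.
Sharp Poincaré constant on H^1_0(0, 5/2) is C_P = L/π = 5/(2*π), achieved by sin(2*π/5·x).
A polynomial bump cannot attain the sharp Poincaré constant (only the first sine eigenfunction does), so the ratio is strictly less than C_P, consistent with ||u||_L² ≤ C_P ||u'||_L².


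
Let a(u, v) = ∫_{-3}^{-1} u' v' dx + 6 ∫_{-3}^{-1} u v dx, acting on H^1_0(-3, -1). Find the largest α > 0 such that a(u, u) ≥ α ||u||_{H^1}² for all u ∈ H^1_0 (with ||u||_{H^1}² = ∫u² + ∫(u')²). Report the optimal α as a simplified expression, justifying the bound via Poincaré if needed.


α = 1

Coercivity of a(·,·) on H^1_0(-3, -1) means a(u, u) ≥ α ||u||_{H^1}² for every u ∈ H^1_0.
The interval has length L = 2, and Poincaré/coercivity depend only on L. Here a(u, u) = ∫(u')² + (6)·∫u².
Here c = 6 ≥ 1, so a(u,u) = ∫(u')² + c∫u² ≥ ∫(u')² + ∫u² = ||u||_{H^1}², i.e. α = 1 works. No larger α is possible: a(u,u) ≥ α||u||_{H^1}² means (1−α)∫(u')² ≥ (α−c)∫u², and for the modes u_n = sin(nπ(x−x₀)/L) (x₀ the left endpoint) one has ∫u_n²/∫(u_n')² = (L/(nπ))² → 0, so a(u_n,u_n)/||u_n||_{H^1}² → 1. Hence the optimal constant is α = 1.
Therefore α = 1.


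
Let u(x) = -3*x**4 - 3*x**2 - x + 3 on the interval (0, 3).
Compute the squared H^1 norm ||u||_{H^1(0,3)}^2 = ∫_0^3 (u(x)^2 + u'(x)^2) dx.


||u||_{H^1}^2 = 1097907/14

The H^1 norm (squared) on an interval (0, L) is
  ||u||_{H^1}^2 = ∫_0^L u(x)^2 dx + ∫_0^L u'(x)^2 dx.
Compute u'(x) = -12*x**3 - 6*x - 1.
Then u(x)^2 = 9*x**8 + 18*x**6 + 6*x**5 - 9*x**4 + 6*x**3 - 17*x**2 - 6*x + 9 and u'(x)^2 = 144*x**6 + 144*x**4 + 24*x**3 + 36*x**2 + 12*x + 1.
Integrate each monomial from 0 to 3 using ∫_0^3 c·x^n dx = c·3^(n+1)/(n+1):
  ∫_0^3 u(x)^2 dx = ∫_0^3 (9*x^8 + 18*x^6 + 6*x^5 - 9*x^4 + 6*x^3 - 17*x^2 - 6*x + 9) dx. Term by term:
    ∫_0^3 9*x^8 dx = 19683;  ∫_0^3 18*x^6 dx = 39366/7;  ∫_0^3 6*x^5 dx = 729;
    ∫_0^3 -9*x^4 dx = -2187/5;  ∫_0^3 6*x^3 dx = 243/2;  ∫_0^3 -17*x^2 dx = -153;
    ∫_0^3 -6*x dx = -27;  ∫_0^3 9 dx = 27.
  Sum: 19683 + 39366/7 + 729 − 2187/5 + 243/2 − 153 − 27 + 27 = 1789677/70.
  ∫_0^3 u'(x)^2 dx = ∫_0^3 (144*x^6 + 144*x^4 + 24*x^3 + 36*x^2 + 12*x + 1) dx. Term by term:
    ∫_0^3 144*x^6 dx = 314928/7;  ∫_0^3 144*x^4 dx = 34992/5;  ∫_0^3 24*x^3 dx = 486;
    ∫_0^3 36*x^2 dx = 324;  ∫_0^3 12*x dx = 54;  ∫_0^3 1 dx = 3.
  Sum: 314928/7 + 34992/5 + 486 + 324 + 54 + 3 = 1849929/35.
Adding: ||u||_{H^1}^2 = 1789677/70 + 1849929/35 = 1097907/14.


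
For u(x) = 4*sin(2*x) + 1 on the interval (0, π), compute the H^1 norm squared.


||u||_{H^1(0,π)}^2 = 41*π

u'(x) = 8*cos(2*x).
Expand u² and (u')² and integrate term by term on (0, π), using: for integers n ≥ 1, ∫_0^π sin²(nx) dx = ∫_0^π cos²(nx) dx = π/2; for n ≠ n', ∫_0^π sin(nx)sin(n'x) dx = ∫_0^π cos(nx)cos(n'x) dx = 0; and by product-to-sum, ∫_0^π sin(nx)cos(n'x) dx = ½∫_0^π [sin((n+n')x) + sin((n−n')x)] dx, which is 0 when n+n' is even and 2n/(n²−n'²) when n+n' is odd (it need not vanish on (0, π)). For the constant mode: ∫_0^π 1 dx = π, ∫_0^π cos(nx) dx = 0, ∫_0^π sin(nx) dx = (1−(−1)^n)/n.
  u² squared terms: (1)²·∫1 dx = 1·π = π;  (4)²·∫sin(2x)² dx = 16·π/2 = 8*π.
  u² cross terms: 2·(1)·(4)·∫1·sin(2x) dx = 8·(0) = 0.
  So ∫_0^π u² dx = π + 8*π + 0 = 9*π.
  (u')² squared terms: (8)²·∫cos(2x)² dx = 64·π/2 = 32*π.
  So ∫_0^π (u')² dx = 32*π.
||u||_{H^1}^2 = (9*π) + (32*π) = 41*π.


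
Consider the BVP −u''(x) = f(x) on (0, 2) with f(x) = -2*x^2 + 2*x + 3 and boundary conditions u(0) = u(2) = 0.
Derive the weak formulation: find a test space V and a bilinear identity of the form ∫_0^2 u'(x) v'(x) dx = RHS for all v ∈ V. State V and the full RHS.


V = H^1_0(0, 2) (so v(0) = v(2) = 0); weak form: ∫_0^2 u'v' dx = ∫_0^2 (-2*x^2 + 2*x + 3) v dx for all v ∈ V.

Multiply both sides by a test function v and integrate from 0 to 2:
  ∫_0^2 −u''(x) v(x) dx = ∫_0^2 f(x) v(x) dx.
Integrate the LHS by parts once:
  ∫_0^2 −u'' v dx = −[u'(x) v(x)]_0^2 + ∫_0^2 u'(x) v'(x) dx.
Thus ∫_0^2 u'(x) v'(x) dx = ∫_0^2 f(x) v(x) dx + [u'(x) v(x)]_0^2.
Choose V so that boundary terms are either known or forced to vanish.
u is Dirichlet: u(0) = u(2) = 0. Let V = H^1_0(0, 2); then v(0) = v(2) = 0, and [u' v]_0^2 = 0.
Weak formulation: find u (satisfying any essential BC) such that ∫_0^2 u'(x) v'(x) dx = ∫_0^2 f v dx for all v ∈ V.
Substituting f(x) = -2*x^2 + 2*x + 3, the right-hand side is ∫_0^2 (-2*x^2 + 2*x + 3) v dx.


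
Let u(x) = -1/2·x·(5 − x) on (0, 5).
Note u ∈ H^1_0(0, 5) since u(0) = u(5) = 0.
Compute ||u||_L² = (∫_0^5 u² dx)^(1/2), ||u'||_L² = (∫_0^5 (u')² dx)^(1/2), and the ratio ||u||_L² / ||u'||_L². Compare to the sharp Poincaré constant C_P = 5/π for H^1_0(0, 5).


||u||_L² / ||u'||_L² = sqrt(10)/2 < C_P = 5/π.

u(x) = -1/2·x·(5 − x), so u'(x) = x - 5/2.
u(x) = -1/2·x·(5 − x) vanishes at x = 0 and x = 5, so u ∈ H^1_0(0, 5). Differentiate via the product rule and integrate the resulting polynomials term by term.
  ∫_0^5 u² dx = ∫_0^5 (x^4/4 - 5*x^3/2 + 25*x^2/4) dx. Term by term:
    ∫_0^5 x^4/4 dx = 625/4;  ∫_0^5 -5*x^3/2 dx = -3125/8;  ∫_0^5 25*x^2/4 dx = 3125/12.
  Sum: 625/4 − 3125/8 + 3125/12 = 625/24.
  ∫_0^5 (u')² dx = ∫_0^5 (x^2 - 5*x + 25/4) dx. Term by term:
    ∫_0^5 x^2 dx = 125/3;  ∫_0^5 -5*x dx = -125/2;  ∫_0^5 25/4 dx = 125/4.
  Sum: 125/3 − 125/2 + 125/4 = 125/12.
∫_0^5 u² dx = 625/24, so ||u||_L² = 25*sqrt(6)/12.
∫_0^5 (u')² dx = 125/12, so ||u'||_L² = 5*sqrt(15)/6.
Ratio ||u||_L² / ||u'||_L² = sqrt(10)/2.
Sharp Poincaré constant on H^1_0(0, 5) is C_P = L/π = 5/π, achieved by sin(π/5·x).
A polynomial bump cannot attain the sharp Poincaré constant (only the first sine eigenfunction does), so the ratio is strictly less than C_P, consistent with ||u||_L² ≤ C_P ||u'||_L².


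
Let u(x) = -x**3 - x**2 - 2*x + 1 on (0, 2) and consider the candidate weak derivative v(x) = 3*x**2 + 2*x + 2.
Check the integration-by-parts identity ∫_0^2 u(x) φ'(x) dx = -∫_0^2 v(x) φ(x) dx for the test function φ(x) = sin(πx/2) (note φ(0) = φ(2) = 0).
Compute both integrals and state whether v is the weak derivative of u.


LHS = -96/π^3 + 40/π, RHS = -40/π + 96/π^3. No, v is not the weak derivative of u.

u(x) = -x**3 - x**2 - 2*x + 1, classical derivative u'(x) = -3*x**2 - 2*x - 2.
φ(x) = sin(πx/2), so φ'(x) = π*cos(π*x/2)/2.
Note φ(0) = φ(2) = 0, so the boundary term u·φ vanishes.
LHS = ∫_0^2 u(x) φ'(x) dx = ∫_0^2 (-π*x^3*cos(π*x/2)/2 - π*x^2*cos(π*x/2)/2 - π*x*cos(π*x/2) + π*cos(π*x/2)/2) dx. Term by term:
  ∫_0^2 π*cos(π*x/2)/2 dx = 0;  ∫_0^2 -π*x*cos(π*x/2) dx = 8/π;  ∫_0^2 -π*x^2*cos(π*x/2)/2 dx = 8/π;
  ∫_0^2 -π*x^3*cos(π*x/2)/2 dx = -96/π^3 + 24/π.
Sum: 0 + 8/π + 8/π + -96/π^3 + 24/π = -96/π^3 + 40/π.
So LHS = -96/π^3 + 40/π.
∫_0^2 v(x) φ(x) dx = ∫_0^2 (3*x^2*sin(π*x/2) + 2*x*sin(π*x/2) + 2*sin(π*x/2)) dx. Term by term:
  ∫_0^2 2*sin(π*x/2) dx = 8/π;  ∫_0^2 2*x*sin(π*x/2) dx = 8/π;  ∫_0^2 3*x^2*sin(π*x/2) dx = -96/π^3 + 24/π.
Sum: 8/π + 8/π + -96/π^3 + 24/π = -96/π^3 + 40/π.
So RHS = -∫_0^2 v(x) φ(x) dx = -40/π + 96/π^3.
LHS − RHS = -192/π^3 + 80/π ≠ 0, so the identity fails.
(For a valid weak derivative the identity must hold for EVERY test function, in particular this one. The failure shows v is NOT the weak derivative of u.)
Correct weak derivative would be u'(x) = -3*x**2 - 2*x - 2.


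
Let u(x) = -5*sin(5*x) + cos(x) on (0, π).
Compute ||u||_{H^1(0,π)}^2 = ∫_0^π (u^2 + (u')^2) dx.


||u||_{H^1(0,π)}^2 = 326*π

u'(x) = -sin(x) - 25*cos(5*x).
Expand u² and (u')² and integrate term by term on (0, π), using: for integers n ≥ 1, ∫_0^π sin²(nx) dx = ∫_0^π cos²(nx) dx = π/2; for n ≠ n', ∫_0^π sin(nx)sin(n'x) dx = ∫_0^π cos(nx)cos(n'x) dx = 0; and by product-to-sum, ∫_0^π sin(nx)cos(n'x) dx = ½∫_0^π [sin((n+n')x) + sin((n−n')x)] dx, which is 0 when n+n' is even and 2n/(n²−n'²) when n+n' is odd (it need not vanish on (0, π)).
  u² squared terms: (-5)²·∫sin(5x)² dx = 25·π/2 = 25*π/2;  (1)²·∫cos(x)² dx = 1·π/2 = π/2.
  u² cross terms: 2·(-5)·(1)·∫sin(5x)·cos(x) dx = -10·(0) = 0.
  So ∫_0^π u² dx = 25*π/2 + π/2 + 0 = 13*π.
  (u')² squared terms: (-1)²·∫sin(x)² dx = 1·π/2 = π/2;  (-25)²·∫cos(5x)² dx = 625·π/2 = 625*π/2.
  (u')² cross terms: 2·(-1)·(-25)·∫sin(x)·cos(5x) dx = 50·(0) = 0.
  So ∫_0^π (u')² dx = π/2 + 625*π/2 + 0 = 313*π.
||u||_{H^1}^2 = (13*π) + (313*π) = 326*π.


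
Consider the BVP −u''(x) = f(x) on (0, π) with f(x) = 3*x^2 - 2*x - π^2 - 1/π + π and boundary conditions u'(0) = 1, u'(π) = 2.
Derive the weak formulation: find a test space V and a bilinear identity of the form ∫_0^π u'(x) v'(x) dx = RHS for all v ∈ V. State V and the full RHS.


V = H^1(0, π) (v unrestricted at boundary; u is determined up to an additive constant); weak form: ∫_0^π u'v' dx = ∫_0^π (3*x^2 - 2*x - π^2 - 1/π + π) v dx + 2·v(π) − v(0) for all v ∈ V.

Multiply both sides by a test function v and integrate from 0 to π:
  ∫_0^π −u''(x) v(x) dx = ∫_0^π f(x) v(x) dx.
Integrate the LHS by parts once:
  ∫_0^π −u'' v dx = −[u'(x) v(x)]_0^π + ∫_0^π u'(x) v'(x) dx.
Thus ∫_0^π u'(x) v'(x) dx = ∫_0^π f(x) v(x) dx + [u'(x) v(x)]_0^π.
Choose V so that boundary terms are either known or forced to vanish.
u has inhomogeneous Neumann u'(0) = 1, u'(π) = 2. [u' v]_0^π = (2)·v(π) − (1)·v(0) = 2·v(π) − v(0). Take V = H^1(0, π); boundary term becomes part of RHS.
Weak formulation: find u (satisfying any essential BC) such that ∫_0^π u'(x) v'(x) dx = ∫_0^π f v dx + 2·v(π) − v(0) for all v ∈ V (Neumann data are natural BCs: they enter the RHS as boundary terms).
Substituting f(x) = 3*x^2 - 2*x - π^2 - 1/π + π, the right-hand side is ∫_0^π (3*x^2 - 2*x - π^2 - 1/π + π) v dx + 2·v(π) − v(0).
Compatibility check (pure Neumann): taking v ≡ 1 ∈ V gives 0 = ∫_0^π f dx + (2) − (1), i.e. ∫_0^π f dx must equal u'(0) − u'(π) = -1. Indeed ∫_0^π (3*x^2 - 2*x - π^2 - 1/π + π) dx = -1, so the data are compatible. The solution is then unique only up to an additive constant (fix it e.g. by requiring ∫_0^π u dx = 0).


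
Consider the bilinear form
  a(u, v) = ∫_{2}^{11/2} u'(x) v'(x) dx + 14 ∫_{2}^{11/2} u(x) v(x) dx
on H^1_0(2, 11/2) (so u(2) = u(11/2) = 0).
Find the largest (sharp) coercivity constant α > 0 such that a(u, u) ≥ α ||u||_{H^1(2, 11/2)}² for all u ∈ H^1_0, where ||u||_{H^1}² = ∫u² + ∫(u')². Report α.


α = 1

Coercivity of a(·,·) on H^1_0(2, 11/2) means a(u, u) ≥ α ||u||_{H^1}² for every u ∈ H^1_0.
The interval has length L = 7/2, and Poincaré/coercivity depend only on L. Here a(u, u) = ∫(u')² + (14)·∫u².
Here c = 14 ≥ 1, so a(u,u) = ∫(u')² + c∫u² ≥ ∫(u')² + ∫u² = ||u||_{H^1}², i.e. α = 1 works. No larger α is possible: a(u,u) ≥ α||u||_{H^1}² means (1−α)∫(u')² ≥ (α−c)∫u², and for the modes u_n = sin(nπ(x−x₀)/L) (x₀ the left endpoint) one has ∫u_n²/∫(u_n')² = (L/(nπ))² → 0, so a(u_n,u_n)/||u_n||_{H^1}² → 1. Hence the optimal constant is α = 1.
Therefore α = 1.


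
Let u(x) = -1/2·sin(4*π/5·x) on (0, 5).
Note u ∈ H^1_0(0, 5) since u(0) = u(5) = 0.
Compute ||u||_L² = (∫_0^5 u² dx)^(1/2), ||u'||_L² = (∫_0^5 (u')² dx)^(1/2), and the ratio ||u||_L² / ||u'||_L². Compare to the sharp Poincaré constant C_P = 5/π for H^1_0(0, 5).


||u||_L² / ||u'||_L² = 5/(4*π) < C_P = 5/π.

u(x) = -1/2·sin(4*π/5·x), so u'(x) = -2*π*cos(4*π*x/5)/5.
Writing u(x) = A·sin(kπx/L) with A = -1/2 and k = 4, use ∫_0^L sin²(kπx/L) dx = L/2 and ∫_0^L cos²(kπx/L) dx = L/2.
u² = 1/4·sin²(4*π/5·x) and (u')² = 4*π^2/25·cos²(4*π/5·x), and each of sin², cos² integrates to L/2 = 5/2 over (0, 5).
∫_0^5 u² dx = 5/8, so ||u||_L² = sqrt(10)/4.
∫_0^5 (u')² dx = 2*π^2/5, so ||u'||_L² = sqrt(10)*π/5.
Ratio ||u||_L² / ||u'||_L² = 5/(4*π).
Sharp Poincaré constant on H^1_0(0, 5) is C_P = L/π = 5/π, achieved by sin(π/5·x).
This is the k = 4 harmonic; the ratio L/(kπ) is strictly less than C_P = L/π, consistent with the sharp inequality ||u||_L² ≤ C_P ||u'||_L².


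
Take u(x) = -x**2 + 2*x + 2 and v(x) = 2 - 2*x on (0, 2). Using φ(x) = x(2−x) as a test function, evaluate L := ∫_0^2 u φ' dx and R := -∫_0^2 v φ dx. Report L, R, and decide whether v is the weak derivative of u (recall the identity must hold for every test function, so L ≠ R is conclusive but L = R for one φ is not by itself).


LHS = 0, RHS = 0. Yes, v = u' weakly.

u(x) = -x**2 + 2*x + 2, classical derivative u'(x) = 2 - 2*x.
φ(x) = x(2−x), so φ'(x) = 2 - 2*x.
Note φ(0) = φ(2) = 0, so the boundary term u·φ vanishes.
LHS = ∫_0^2 u(x) φ'(x) dx = ∫_0^2 (2*x^3 - 6*x^2 + 4) dx. Term by term:
  ∫_0^2 2*x^3 dx = 8;  ∫_0^2 -6*x^2 dx = -16;  ∫_0^2 4 dx = 8.
Sum: 8 − 16 + 8 = 0.
So LHS = 0.
∫_0^2 v(x) φ(x) dx = ∫_0^2 (2*x^3 - 6*x^2 + 4*x) dx. Term by term:
  ∫_0^2 2*x^3 dx = 8;  ∫_0^2 -6*x^2 dx = -16;  ∫_0^2 4*x dx = 8.
Sum: 8 − 16 + 8 = 0.
So RHS = -∫_0^2 v(x) φ(x) dx = 0.
LHS = RHS, so the identity holds for this test φ.
Moreover u is smooth here and v(x) = u'(x) = 2 - 2*x pointwise, so the identity holds for every test function. Hence v is the weak derivative of u.


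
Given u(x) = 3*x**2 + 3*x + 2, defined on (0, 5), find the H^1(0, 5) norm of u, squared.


||u||_{H^1}^2 = 22955/2

The H^1 norm (squared) on an interval (0, L) is
  ||u||_{H^1}^2 = ∫_0^L u(x)^2 dx + ∫_0^L u'(x)^2 dx.
Compute u'(x) = 6*x + 3.
Then u(x)^2 = 9*x**4 + 18*x**3 + 21*x**2 + 12*x + 4 and u'(x)^2 = 36*x**2 + 36*x + 9.
Integrate each monomial from 0 to 5 using ∫_0^5 c·x^n dx = c·5^(n+1)/(n+1):
  ∫_0^5 u(x)^2 dx = ∫_0^5 (9*x^4 + 18*x^3 + 21*x^2 + 12*x + 4) dx. Term by term:
    ∫_0^5 9*x^4 dx = 5625;  ∫_0^5 18*x^3 dx = 5625/2;  ∫_0^5 21*x^2 dx = 875;
    ∫_0^5 12*x dx = 150;  ∫_0^5 4 dx = 20.
  Sum: 5625 + 5625/2 + 875 + 150 + 20 = 18965/2.
  ∫_0^5 u'(x)^2 dx = ∫_0^5 (36*x^2 + 36*x + 9) dx. Term by term:
    ∫_0^5 36*x^2 dx = 1500;  ∫_0^5 36*x dx = 450;  ∫_0^5 9 dx = 45.
  Sum: 1500 + 450 + 45 = 1995.
Adding: ||u||_{H^1}^2 = 18965/2 + 1995 = 22955/2.


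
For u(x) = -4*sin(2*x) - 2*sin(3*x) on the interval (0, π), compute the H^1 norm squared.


||u||_{H^1(0,π)}^2 = 60*π

u'(x) = -8*cos(2*x) - 6*cos(3*x).
Expand u² and (u')² and integrate term by term on (0, π), using: for integers n ≥ 1, ∫_0^π sin²(nx) dx = ∫_0^π cos²(nx) dx = π/2; for n ≠ n', ∫_0^π sin(nx)sin(n'x) dx = ∫_0^π cos(nx)cos(n'x) dx = 0; and by product-to-sum, ∫_0^π sin(nx)cos(n'x) dx = ½∫_0^π [sin((n+n')x) + sin((n−n')x)] dx, which is 0 when n+n' is even and 2n/(n²−n'²) when n+n' is odd (it need not vanish on (0, π)).
  u² squared terms: (-4)²·∫sin(2x)² dx = 16·π/2 = 8*π;  (-2)²·∫sin(3x)² dx = 4·π/2 = 2*π.
  u² cross terms: 2·(-4)·(-2)·∫sin(2x)·sin(3x) dx = 16·(0) = 0.
  So ∫_0^π u² dx = 8*π + 2*π + 0 = 10*π.
  (u')² squared terms: (-8)²·∫cos(2x)² dx = 64·π/2 = 32*π;  (-6)²·∫cos(3x)² dx = 36·π/2 = 18*π.
  (u')² cross terms: 2·(-8)·(-6)·∫cos(2x)·cos(3x) dx = 96·(0) = 0.
  So ∫_0^π (u')² dx = 32*π + 18*π + 0 = 50*π.
||u||_{H^1}^2 = (10*π) + (50*π) = 60*π.


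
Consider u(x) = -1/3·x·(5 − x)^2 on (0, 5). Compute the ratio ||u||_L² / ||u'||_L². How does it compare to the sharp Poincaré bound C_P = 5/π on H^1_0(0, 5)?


||u||_L² / ||u'||_L² = 5*sqrt(14)/14 < C_P = 5/π.

u(x) = -1/3·x·(5 − x)^2, so u'(x) = (5 - 3*x)*(x - 5)/3.
u(x) = -1/3·x·(5 − x)^2 vanishes at x = 0 and x = 5, so u ∈ H^1_0(0, 5). Differentiate via the product rule and integrate the resulting polynomials term by term.
  ∫_0^5 u² dx = ∫_0^5 (x^6/9 - 20*x^5/9 + 50*x^4/3 - 500*x^3/9 + 625*x^2/9) dx. Term by term:
    ∫_0^5 x^6/9 dx = 78125/63;  ∫_0^5 -20*x^5/9 dx = -156250/27;  ∫_0^5 50*x^4/3 dx = 31250/3;
    ∫_0^5 -500*x^3/9 dx = -78125/9;  ∫_0^5 625*x^2/9 dx = 78125/27.
  Sum: 78125/63 − 156250/27 + 31250/3 − 78125/9 + 78125/27 = 15625/189.
  ∫_0^5 (u')² dx = ∫_0^5 (x^4 - 40*x^3/3 + 550*x^2/9 - 1000*x/9 + 625/9) dx. Term by term:
    ∫_0^5 x^4 dx = 625;  ∫_0^5 -40*x^3/3 dx = -6250/3;  ∫_0^5 550*x^2/9 dx = 68750/27;
    ∫_0^5 -1000*x/9 dx = -12500/9;  ∫_0^5 625/9 dx = 3125/9.
  Sum: 625 − 6250/3 + 68750/27 − 12500/9 + 3125/9 = 1250/27.
∫_0^5 u² dx = 15625/189, so ||u||_L² = 125*sqrt(21)/63.
∫_0^5 (u')² dx = 1250/27, so ||u'||_L² = 25*sqrt(6)/9.
Ratio ||u||_L² / ||u'||_L² = 5*sqrt(14)/14.
Sharp Poincaré constant on H^1_0(0, 5) is C_P = L/π = 5/π, achieved by sin(π/5·x).
A polynomial bump cannot attain the sharp Poincaré constant (only the first sine eigenfunction does), so the ratio is strictly less than C_P, consistent with ||u||_L² ≤ C_P ||u'||_L².


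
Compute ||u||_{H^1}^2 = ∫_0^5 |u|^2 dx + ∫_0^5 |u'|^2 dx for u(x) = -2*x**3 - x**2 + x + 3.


||u||_{H^1}^2 = 1074925/14

The H^1 norm (squared) on an interval (0, L) is
  ||u||_{H^1}^2 = ∫_0^L u(x)^2 dx + ∫_0^L u'(x)^2 dx.
Compute u'(x) = -6*x**2 - 2*x + 1.
Then u(x)^2 = 4*x**6 + 4*x**5 - 3*x**4 - 14*x**3 - 5*x**2 + 6*x + 9 and u'(x)^2 = 36*x**4 + 24*x**3 - 8*x**2 - 4*x + 1.
Integrate each monomial from 0 to 5 using ∫_0^5 c·x^n dx = c·5^(n+1)/(n+1):
  ∫_0^5 u(x)^2 dx = ∫_0^5 (4*x^6 + 4*x^5 - 3*x^4 - 14*x^3 - 5*x^2 + 6*x + 9) dx. Term by term:
    ∫_0^5 4*x^6 dx = 312500/7;  ∫_0^5 4*x^5 dx = 31250/3;  ∫_0^5 -3*x^4 dx = -1875;
    ∫_0^5 -14*x^3 dx = -4375/2;  ∫_0^5 -5*x^2 dx = -625/3;  ∫_0^5 6*x dx = 75;
    ∫_0^5 9 dx = 45.
  Sum: 312500/7 + 31250/3 − 1875 − 4375/2 − 625/3 + 75 + 45 = 2138165/42.
  ∫_0^5 u'(x)^2 dx = ∫_0^5 (36*x^4 + 24*x^3 - 8*x^2 - 4*x + 1) dx. Term by term:
    ∫_0^5 36*x^4 dx = 22500;  ∫_0^5 24*x^3 dx = 3750;  ∫_0^5 -8*x^2 dx = -1000/3;
    ∫_0^5 -4*x dx = -50;  ∫_0^5 1 dx = 5.
  Sum: 22500 + 3750 − 1000/3 − 50 + 5 = 77615/3.
Adding: ||u||_{H^1}^2 = 2138165/42 + 77615/3 = 1074925/14.


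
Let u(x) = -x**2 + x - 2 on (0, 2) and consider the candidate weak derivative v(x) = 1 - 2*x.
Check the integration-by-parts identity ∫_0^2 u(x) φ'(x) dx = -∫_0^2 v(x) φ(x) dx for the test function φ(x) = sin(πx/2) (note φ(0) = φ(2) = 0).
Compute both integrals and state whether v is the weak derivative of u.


LHS = 4/π, RHS = 4/π. Yes, v = u' weakly.

u(x) = -x**2 + x - 2, classical derivative u'(x) = 1 - 2*x.
φ(x) = sin(πx/2), so φ'(x) = π*cos(π*x/2)/2.
Note φ(0) = φ(2) = 0, so the boundary term u·φ vanishes.
LHS = ∫_0^2 u(x) φ'(x) dx = ∫_0^2 (-π*x^2*cos(π*x/2)/2 + π*x*cos(π*x/2)/2 - π*cos(π*x/2)) dx. Term by term:
  ∫_0^2 -π*cos(π*x/2) dx = 0;  ∫_0^2 π*x*cos(π*x/2)/2 dx = -4/π;  ∫_0^2 -π*x^2*cos(π*x/2)/2 dx = 8/π.
Sum: 0 − 4/π + 8/π = 4/π.
So LHS = 4/π.
∫_0^2 v(x) φ(x) dx = ∫_0^2 (-2*x*sin(π*x/2) + sin(π*x/2)) dx. Term by term:
  ∫_0^2 -2*x*sin(π*x/2) dx = -8/π;  ∫_0^2 sin(π*x/2) dx = 4/π.
Sum: -8/π + 4/π = -4/π.
So RHS = -∫_0^2 v(x) φ(x) dx = 4/π.
LHS = RHS, so the identity holds for this test φ.
Moreover u is smooth here and v(x) = u'(x) = 1 - 2*x pointwise, so the identity holds for every test function. Hence v is the weak derivative of u.


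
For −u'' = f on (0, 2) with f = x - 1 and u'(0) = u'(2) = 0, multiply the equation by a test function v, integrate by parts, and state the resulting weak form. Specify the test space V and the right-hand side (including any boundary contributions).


V = H^1(0, 2) (no boundary constraint on v; u is determined up to an additive constant); weak form: ∫_0^2 u'v' dx = ∫_0^2 (x - 1) v dx for all v ∈ V.

Multiply both sides by a test function v and integrate from 0 to 2:
  ∫_0^2 −u''(x) v(x) dx = ∫_0^2 f(x) v(x) dx.
Integrate the LHS by parts once:
  ∫_0^2 −u'' v dx = −[u'(x) v(x)]_0^2 + ∫_0^2 u'(x) v'(x) dx.
Thus ∫_0^2 u'(x) v'(x) dx = ∫_0^2 f(x) v(x) dx + [u'(x) v(x)]_0^2.
Choose V so that boundary terms are either known or forced to vanish.
u has homogeneous Neumann: u'(0) = u'(2) = 0. So [u' v]_0^2 = 0·v(2) − 0·v(0) = 0 for any v; take V = H^1(0, 2).
Weak formulation: find u (satisfying any essential BC) such that ∫_0^2 u'(x) v'(x) dx = ∫_0^2 f v dx for all v ∈ V (homogeneous Neumann, so boundary terms vanish).
Substituting f(x) = x - 1, the right-hand side is ∫_0^2 (x - 1) v dx.
Compatibility check (pure Neumann): taking v ≡ 1 ∈ V gives 0 = ∫_0^2 f dx + (0) − (0), i.e. ∫_0^2 f dx must equal u'(0) − u'(2) = 0. Indeed ∫_0^2 (x - 1) dx = 0, so the data are compatible. The solution is then unique only up to an additive constant (fix it e.g. by requiring ∫_0^2 u dx = 0).


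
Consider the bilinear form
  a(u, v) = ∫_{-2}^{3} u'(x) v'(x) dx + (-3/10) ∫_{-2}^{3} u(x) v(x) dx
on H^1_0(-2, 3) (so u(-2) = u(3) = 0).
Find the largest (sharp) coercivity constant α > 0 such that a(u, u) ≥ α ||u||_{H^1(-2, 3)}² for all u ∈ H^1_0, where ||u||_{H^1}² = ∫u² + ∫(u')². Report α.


α = (-15/2 + π^2)/(π^2 + 25)

Coercivity of a(·,·) on H^1_0(-2, 3) means a(u, u) ≥ α ||u||_{H^1}² for every u ∈ H^1_0.
The interval has length L = 5, and Poincaré/coercivity depend only on L. Here a(u, u) = ∫(u')² + (-3/10)·∫u².
Here c = -3/10 < 0 with |c| < (π/L)² = π^2/25, so coercivity still holds. The condition a(u,u) ≥ α||u||_{H^1}² reads (1−α)∫(u')² ≥ (α−c)∫u². Any admissible α is ≤ 1 (rapidly oscillating u have ∫u²/∫(u')² → 0), and α = 1 would force 0 ≥ (1−c)∫u², impossible since c < 1; so 1−α > 0. By the sharp Poincaré inequality on H^1_0 of an interval of length L, ∫(u')² ≥ (π/L)²∫u² with equality for the first sine mode sin(π(x−x₀)/L) (x₀ the left endpoint), so the inequality holds for all u iff (1−α)(π/L)² ≥ α − c, i.e. α ≤ ((π/L)² + c)/((π/L)² + 1) = (1 + c(L/π)²)/(1 + (L/π)²). (Direct route, valid since c ≤ 0: Poincaré gives c∫u² ≥ c(L/π)²∫(u')², so a(u,u) ≥ (1 + c(L/π)²)∫(u')², while ||u||_{H^1}² ≤ (1 + (L/π)²)∫(u')²; dividing yields the same α.) With (π/L)² = π^2/25 and c = -3/10, the largest admissible constant is α = ((π/L)² + c)/((π/L)² + 1).
Simplifying, α = (-15/2 + π^2)/(π^2 + 25).


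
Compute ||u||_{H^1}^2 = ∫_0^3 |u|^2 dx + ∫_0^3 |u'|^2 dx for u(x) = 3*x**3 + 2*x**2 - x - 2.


||u||_{H^1}^2 = 320574/35

The H^1 norm (squared) on an interval (0, L) is
  ||u||_{H^1}^2 = ∫_0^L u(x)^2 dx + ∫_0^L u'(x)^2 dx.
Compute u'(x) = 9*x**2 + 4*x - 1.
Then u(x)^2 = 9*x**6 + 12*x**5 - 2*x**4 - 16*x**3 - 7*x**2 + 4*x + 4 and u'(x)^2 = 81*x**4 + 72*x**3 - 2*x**2 - 8*x + 1.
Integrate each monomial from 0 to 3 using ∫_0^3 c·x^n dx = c·3^(n+1)/(n+1):
  ∫_0^3 u(x)^2 dx = ∫_0^3 (9*x^6 + 12*x^5 - 2*x^4 - 16*x^3 - 7*x^2 + 4*x + 4) dx. Term by term:
    ∫_0^3 9*x^6 dx = 19683/7;  ∫_0^3 12*x^5 dx = 1458;  ∫_0^3 -2*x^4 dx = -486/5;
    ∫_0^3 -16*x^3 dx = -324;  ∫_0^3 -7*x^2 dx = -63;  ∫_0^3 4*x dx = 18;
    ∫_0^3 4 dx = 12.
  Sum: 19683/7 + 1458 − 486/5 − 324 − 63 + 18 + 12 = 133548/35.
  ∫_0^3 u'(x)^2 dx = ∫_0^3 (81*x^4 + 72*x^3 - 2*x^2 - 8*x + 1) dx. Term by term:
    ∫_0^3 81*x^4 dx = 19683/5;  ∫_0^3 72*x^3 dx = 1458;  ∫_0^3 -2*x^2 dx = -18;
    ∫_0^3 -8*x dx = -36;  ∫_0^3 1 dx = 3.
  Sum: 19683/5 + 1458 − 18 − 36 + 3 = 26718/5.
Adding: ||u||_{H^1}^2 = 133548/35 + 26718/5 = 320574/35.


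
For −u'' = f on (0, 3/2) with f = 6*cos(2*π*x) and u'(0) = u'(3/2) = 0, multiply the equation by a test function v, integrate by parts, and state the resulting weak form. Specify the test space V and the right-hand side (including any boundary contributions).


V = H^1(0, 3/2) (no boundary constraint on v; u is determined up to an additive constant); weak form: ∫_0^3/2 u'v' dx = ∫_0^3/2 (6*cos(2*π*x)) v dx for all v ∈ V.

Multiply both sides by a test function v and integrate from 0 to 3/2:
  ∫_0^3/2 −u''(x) v(x) dx = ∫_0^3/2 f(x) v(x) dx.
Integrate the LHS by parts once:
  ∫_0^3/2 −u'' v dx = −[u'(x) v(x)]_0^3/2 + ∫_0^3/2 u'(x) v'(x) dx.
Thus ∫_0^3/2 u'(x) v'(x) dx = ∫_0^3/2 f(x) v(x) dx + [u'(x) v(x)]_0^3/2.
Choose V so that boundary terms are either known or forced to vanish.
u has homogeneous Neumann: u'(0) = u'(3/2) = 0. So [u' v]_0^3/2 = 0·v(3/2) − 0·v(0) = 0 for any v; take V = H^1(0, 3/2).
Weak formulation: find u (satisfying any essential BC) such that ∫_0^3/2 u'(x) v'(x) dx = ∫_0^3/2 f v dx for all v ∈ V (homogeneous Neumann, so boundary terms vanish).
Substituting f(x) = 6*cos(2*π*x), the right-hand side is ∫_0^3/2 (6*cos(2*π*x)) v dx.
Compatibility check (pure Neumann): taking v ≡ 1 ∈ V gives 0 = ∫_0^3/2 f dx + (0) − (0), i.e. ∫_0^3/2 f dx must equal u'(0) − u'(3/2) = 0. Indeed ∫_0^3/2 (6*cos(2*π*x)) dx = 0, so the data are compatible. The solution is then unique only up to an additive constant (fix it e.g. by requiring ∫_0^3/2 u dx = 0).


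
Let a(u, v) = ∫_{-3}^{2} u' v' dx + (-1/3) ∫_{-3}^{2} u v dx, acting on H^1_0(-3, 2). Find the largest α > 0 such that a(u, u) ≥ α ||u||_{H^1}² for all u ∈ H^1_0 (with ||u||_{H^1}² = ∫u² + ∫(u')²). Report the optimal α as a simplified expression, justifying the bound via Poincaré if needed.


α = (-25/3 + π^2)/(π^2 + 25)

Coercivity of a(·,·) on H^1_0(-3, 2) means a(u, u) ≥ α ||u||_{H^1}² for every u ∈ H^1_0.
The interval has length L = 5, and Poincaré/coercivity depend only on L. Here a(u, u) = ∫(u')² + (-1/3)·∫u².
Here c = -1/3 < 0 with |c| < (π/L)² = π^2/25, so coercivity still holds. The condition a(u,u) ≥ α||u||_{H^1}² reads (1−α)∫(u')² ≥ (α−c)∫u². Any admissible α is ≤ 1 (rapidly oscillating u have ∫u²/∫(u')² → 0), and α = 1 would force 0 ≥ (1−c)∫u², impossible since c < 1; so 1−α > 0. By the sharp Poincaré inequality on H^1_0 of an interval of length L, ∫(u')² ≥ (π/L)²∫u² with equality for the first sine mode sin(π(x−x₀)/L) (x₀ the left endpoint), so the inequality holds for all u iff (1−α)(π/L)² ≥ α − c, i.e. α ≤ ((π/L)² + c)/((π/L)² + 1) = (1 + c(L/π)²)/(1 + (L/π)²). (Direct route, valid since c ≤ 0: Poincaré gives c∫u² ≥ c(L/π)²∫(u')², so a(u,u) ≥ (1 + c(L/π)²)∫(u')², while ||u||_{H^1}² ≤ (1 + (L/π)²)∫(u')²; dividing yields the same α.) With (π/L)² = π^2/25 and c = -1/3, the largest admissible constant is α = ((π/L)² + c)/((π/L)² + 1).
Simplifying, α = (-25/3 + π^2)/(π^2 + 25).


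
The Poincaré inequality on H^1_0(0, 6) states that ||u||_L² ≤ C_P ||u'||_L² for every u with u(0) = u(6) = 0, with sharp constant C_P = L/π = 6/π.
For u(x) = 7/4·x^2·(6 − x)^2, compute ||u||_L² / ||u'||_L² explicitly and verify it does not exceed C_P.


||u||_L² / ||u'||_L² = sqrt(3) < C_P = 6/π.

u(x) = 7/4·x^2·(6 − x)^2, so u'(x) = 7*x*(x - 6)*(x - 3).
u(x) = 7/4·x^2·(6 − x)^2 vanishes at x = 0 and x = 6, so u ∈ H^1_0(0, 6). Differentiate via the product rule and integrate the resulting polynomials term by term.
  ∫_0^6 u² dx = ∫_0^6 (49*x^8/16 - 147*x^7/2 + 1323*x^6/2 - 2646*x^5 + 3969*x^4) dx. Term by term:
    ∫_0^6 49*x^8/16 dx = 3429216;  ∫_0^6 -147*x^7/2 dx = -15431472;  ∫_0^6 1323*x^6/2 dx = 26453952;
    ∫_0^6 -2646*x^5 dx = -20575296;  ∫_0^6 3969*x^4 dx = 30862944/5.
  Sum: 3429216 − 15431472 + 26453952 − 20575296 + 30862944/5 = 244944/5.
  ∫_0^6 (u')² dx = ∫_0^6 (49*x^6 - 882*x^5 + 5733*x^4 - 15876*x^3 + 15876*x^2) dx. Term by term:
    ∫_0^6 49*x^6 dx = 1959552;  ∫_0^6 -882*x^5 dx = -6858432;  ∫_0^6 5733*x^4 dx = 44579808/5;
    ∫_0^6 -15876*x^3 dx = -5143824;  ∫_0^6 15876*x^2 dx = 1143072.
  Sum: 1959552 − 6858432 + 44579808/5 − 5143824 + 1143072 = 81648/5.
∫_0^6 u² dx = 244944/5, so ||u||_L² = 108*sqrt(105)/5.
∫_0^6 (u')² dx = 81648/5, so ||u'||_L² = 108*sqrt(35)/5.
Ratio ||u||_L² / ||u'||_L² = sqrt(3).
Sharp Poincaré constant on H^1_0(0, 6) is C_P = L/π = 6/π, achieved by sin(π/6·x).
A polynomial bump cannot attain the sharp Poincaré constant (only the first sine eigenfunction does), so the ratio is strictly less than C_P, consistent with ||u||_L² ≤ C_P ||u'||_L².


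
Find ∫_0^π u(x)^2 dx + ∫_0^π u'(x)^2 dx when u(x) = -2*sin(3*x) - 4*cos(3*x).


||u||_{H^1(0,π)}^2 = 100*π

u'(x) = 12*sin(3*x) - 6*cos(3*x).
Expand u² and (u')² and integrate term by term on (0, π), using: for integers n ≥ 1, ∫_0^π sin²(nx) dx = ∫_0^π cos²(nx) dx = π/2; for n ≠ n', ∫_0^π sin(nx)sin(n'x) dx = ∫_0^π cos(nx)cos(n'x) dx = 0; and by product-to-sum, ∫_0^π sin(nx)cos(n'x) dx = ½∫_0^π [sin((n+n')x) + sin((n−n')x)] dx, which is 0 when n+n' is even and 2n/(n²−n'²) when n+n' is odd (it need not vanish on (0, π)).
  u² squared terms: (-4)²·∫cos(3x)² dx = 16·π/2 = 8*π;  (-2)²·∫sin(3x)² dx = 4·π/2 = 2*π.
  u² cross terms: 2·(-4)·(-2)·∫cos(3x)·sin(3x) dx = 16·(0) = 0.
  So ∫_0^π u² dx = 8*π + 2*π + 0 = 10*π.
  (u')² squared terms: (-6)²·∫cos(3x)² dx = 36·π/2 = 18*π;  (12)²·∫sin(3x)² dx = 144·π/2 = 72*π.
  (u')² cross terms: 2·(-6)·(12)·∫cos(3x)·sin(3x) dx = -144·(0) = 0.
  So ∫_0^π (u')² dx = 18*π + 72*π + 0 = 90*π.
||u||_{H^1}^2 = (10*π) + (90*π) = 100*π.


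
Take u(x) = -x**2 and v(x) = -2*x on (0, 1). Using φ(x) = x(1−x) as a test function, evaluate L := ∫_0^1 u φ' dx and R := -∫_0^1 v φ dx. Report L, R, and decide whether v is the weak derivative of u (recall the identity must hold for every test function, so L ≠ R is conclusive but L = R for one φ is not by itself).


LHS = 1/6, RHS = 1/6. Yes, v = u' weakly.

u(x) = -x**2, classical derivative u'(x) = -2*x.
φ(x) = x(1−x), so φ'(x) = 1 - 2*x.
Note φ(0) = φ(1) = 0, so the boundary term u·φ vanishes.
LHS = ∫_0^1 u(x) φ'(x) dx = ∫_0^1 (2*x^3 - x^2) dx. Term by term:
  ∫_0^1 2*x^3 dx = 1/2;  ∫_0^1 -x^2 dx = -1/3.
Sum: 1/2 − 1/3 = 1/6.
So LHS = 1/6.
∫_0^1 v(x) φ(x) dx = ∫_0^1 (2*x^3 - 2*x^2) dx. Term by term:
  ∫_0^1 2*x^3 dx = 1/2;  ∫_0^1 -2*x^2 dx = -2/3.
Sum: 1/2 − 2/3 = -1/6.
So RHS = -∫_0^1 v(x) φ(x) dx = 1/6.
LHS = RHS, so the identity holds for this test φ.
Moreover u is smooth here and v(x) = u'(x) = -2*x pointwise, so the identity holds for every test function. Hence v is the weak derivative of u.
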